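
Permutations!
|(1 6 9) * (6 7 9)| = |(1 7 9)| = 3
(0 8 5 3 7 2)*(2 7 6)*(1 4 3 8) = (0 1 4 3 6 2)(5 8) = [1, 4, 0, 6, 3, 8, 2, 7, 5]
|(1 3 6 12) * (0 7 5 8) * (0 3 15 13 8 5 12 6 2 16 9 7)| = |(1 15 13 8 3 2 16 9 7 12)| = 10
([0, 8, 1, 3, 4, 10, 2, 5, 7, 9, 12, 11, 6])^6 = (1 6 10 7)(2 12 5 8)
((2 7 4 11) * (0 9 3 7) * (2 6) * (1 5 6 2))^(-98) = (11)(1 5 6)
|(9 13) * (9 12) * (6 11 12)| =5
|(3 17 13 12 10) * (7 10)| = |(3 17 13 12 7 10)| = 6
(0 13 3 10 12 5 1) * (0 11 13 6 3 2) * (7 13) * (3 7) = (0 6 7 13 2)(1 11 3 10 12 5) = [6, 11, 0, 10, 4, 1, 7, 13, 8, 9, 12, 3, 5, 2]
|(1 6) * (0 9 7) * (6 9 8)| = |(0 8 6 1 9 7)| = 6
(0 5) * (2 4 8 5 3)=(0 3 2 4 8 5)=[3, 1, 4, 2, 8, 0, 6, 7, 5]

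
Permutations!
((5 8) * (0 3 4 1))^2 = (8)(0 4)(1 3)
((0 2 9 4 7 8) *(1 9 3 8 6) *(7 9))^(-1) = ((0 2 3 8)(1 7 6)(4 9))^(-1) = (0 8 3 2)(1 6 7)(4 9)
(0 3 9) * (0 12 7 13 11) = (0 3 9 12 7 13 11) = [3, 1, 2, 9, 4, 5, 6, 13, 8, 12, 10, 0, 7, 11]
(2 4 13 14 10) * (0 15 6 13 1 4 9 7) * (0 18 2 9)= (0 15 6 13 14 10 9 7 18 2)(1 4)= [15, 4, 0, 3, 1, 5, 13, 18, 8, 7, 9, 11, 12, 14, 10, 6, 16, 17, 2]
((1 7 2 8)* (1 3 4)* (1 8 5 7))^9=(8)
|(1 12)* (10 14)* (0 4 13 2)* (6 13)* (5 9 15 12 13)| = |(0 4 6 5 9 15 12 1 13 2)(10 14)| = 10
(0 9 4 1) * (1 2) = (0 9 4 2 1) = [9, 0, 1, 3, 2, 5, 6, 7, 8, 4]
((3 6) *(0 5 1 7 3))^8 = (0 1 3)(5 7 6)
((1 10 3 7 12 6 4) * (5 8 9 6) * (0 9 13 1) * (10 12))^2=(0 6)(1 5 13 12 8)(3 10 7)(4 9)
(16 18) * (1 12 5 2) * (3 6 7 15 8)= [0, 12, 1, 6, 4, 2, 7, 15, 3, 9, 10, 11, 5, 13, 14, 8, 18, 17, 16]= (1 12 5 2)(3 6 7 15 8)(16 18)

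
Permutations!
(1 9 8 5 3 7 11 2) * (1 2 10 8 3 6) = (1 9 3 7 11 10 8 5 6) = [0, 9, 2, 7, 4, 6, 1, 11, 5, 3, 8, 10]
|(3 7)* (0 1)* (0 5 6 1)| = |(1 5 6)(3 7)| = 6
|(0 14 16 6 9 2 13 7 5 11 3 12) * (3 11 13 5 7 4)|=11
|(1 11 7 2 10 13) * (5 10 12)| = 8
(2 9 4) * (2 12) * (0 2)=(0 2 9 4 12)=[2, 1, 9, 3, 12, 5, 6, 7, 8, 4, 10, 11, 0]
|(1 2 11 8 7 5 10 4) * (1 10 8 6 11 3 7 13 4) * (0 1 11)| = |(0 1 2 3 7 5 8 13 4 10 11 6)| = 12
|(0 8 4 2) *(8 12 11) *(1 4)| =7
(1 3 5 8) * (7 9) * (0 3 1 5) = (0 3)(5 8)(7 9) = [3, 1, 2, 0, 4, 8, 6, 9, 5, 7]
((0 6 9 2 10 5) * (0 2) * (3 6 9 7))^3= (10)(0 9)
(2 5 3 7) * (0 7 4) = (0 7 2 5 3 4) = [7, 1, 5, 4, 0, 3, 6, 2]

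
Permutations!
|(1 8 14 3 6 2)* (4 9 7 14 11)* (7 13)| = |(1 8 11 4 9 13 7 14 3 6 2)| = 11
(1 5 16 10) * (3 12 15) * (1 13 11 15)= (1 5 16 10 13 11 15 3 12)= [0, 5, 2, 12, 4, 16, 6, 7, 8, 9, 13, 15, 1, 11, 14, 3, 10]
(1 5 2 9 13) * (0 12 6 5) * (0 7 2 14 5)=(0 12 6)(1 7 2 9 13)(5 14)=[12, 7, 9, 3, 4, 14, 0, 2, 8, 13, 10, 11, 6, 1, 5]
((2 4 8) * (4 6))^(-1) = (2 8 4 6)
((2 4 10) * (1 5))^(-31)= ((1 5)(2 4 10))^(-31)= (1 5)(2 10 4)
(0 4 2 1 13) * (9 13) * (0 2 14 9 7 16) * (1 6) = (0 4 14 9 13 2 6 1 7 16) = [4, 7, 6, 3, 14, 5, 1, 16, 8, 13, 10, 11, 12, 2, 9, 15, 0]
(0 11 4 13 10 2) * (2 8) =(0 11 4 13 10 8 2) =[11, 1, 0, 3, 13, 5, 6, 7, 2, 9, 8, 4, 12, 10]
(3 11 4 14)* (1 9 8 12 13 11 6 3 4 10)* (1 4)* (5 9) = [0, 5, 2, 6, 14, 9, 3, 7, 12, 8, 4, 10, 13, 11, 1] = (1 5 9 8 12 13 11 10 4 14)(3 6)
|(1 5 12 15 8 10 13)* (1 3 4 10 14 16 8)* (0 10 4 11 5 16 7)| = 13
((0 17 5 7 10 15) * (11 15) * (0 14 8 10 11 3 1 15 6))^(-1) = (0 6 11 7 5 17)(1 3 10 8 14 15) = ((0 17 5 7 11 6)(1 15 14 8 10 3))^(-1)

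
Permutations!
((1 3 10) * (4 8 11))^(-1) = (1 10 3)(4 11 8)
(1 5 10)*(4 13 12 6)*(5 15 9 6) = (1 15 9 6 4 13 12 5 10) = [0, 15, 2, 3, 13, 10, 4, 7, 8, 6, 1, 11, 5, 12, 14, 9]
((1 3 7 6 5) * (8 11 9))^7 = ((1 3 7 6 5)(8 11 9))^7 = (1 7 5 3 6)(8 11 9)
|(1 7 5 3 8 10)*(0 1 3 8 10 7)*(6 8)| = |(0 1)(3 10)(5 6 8 7)| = 4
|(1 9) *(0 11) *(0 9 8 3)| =6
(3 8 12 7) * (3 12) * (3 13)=(3 8 13)(7 12)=[0, 1, 2, 8, 4, 5, 6, 12, 13, 9, 10, 11, 7, 3]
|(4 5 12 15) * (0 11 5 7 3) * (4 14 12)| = 6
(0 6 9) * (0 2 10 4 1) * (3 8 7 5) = (0 6 9 2 10 4 1)(3 8 7 5) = [6, 0, 10, 8, 1, 3, 9, 5, 7, 2, 4]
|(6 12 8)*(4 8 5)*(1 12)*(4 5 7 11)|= 7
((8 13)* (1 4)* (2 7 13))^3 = (1 4)(2 8 13 7)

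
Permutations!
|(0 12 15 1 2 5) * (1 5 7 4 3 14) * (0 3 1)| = 12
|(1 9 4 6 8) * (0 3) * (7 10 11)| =|(0 3)(1 9 4 6 8)(7 10 11)| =30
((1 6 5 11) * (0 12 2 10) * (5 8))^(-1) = ((0 12 2 10)(1 6 8 5 11))^(-1) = (0 10 2 12)(1 11 5 8 6)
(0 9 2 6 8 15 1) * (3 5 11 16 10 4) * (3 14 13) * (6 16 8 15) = (0 9 2 16 10 4 14 13 3 5 11 8 6 15 1) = [9, 0, 16, 5, 14, 11, 15, 7, 6, 2, 4, 8, 12, 3, 13, 1, 10]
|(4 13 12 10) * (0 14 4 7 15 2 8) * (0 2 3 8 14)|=10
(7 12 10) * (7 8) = [0, 1, 2, 3, 4, 5, 6, 12, 7, 9, 8, 11, 10] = (7 12 10 8)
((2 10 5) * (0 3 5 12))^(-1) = (0 12 10 2 5 3) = ((0 3 5 2 10 12))^(-1)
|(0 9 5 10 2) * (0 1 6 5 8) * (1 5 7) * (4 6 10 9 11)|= |(0 11 4 6 7 1 10 2 5 9 8)|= 11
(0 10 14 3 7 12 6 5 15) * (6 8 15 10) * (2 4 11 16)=(0 6 5 10 14 3 7 12 8 15)(2 4 11 16)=[6, 1, 4, 7, 11, 10, 5, 12, 15, 9, 14, 16, 8, 13, 3, 0, 2]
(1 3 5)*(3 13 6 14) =(1 13 6 14 3 5) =[0, 13, 2, 5, 4, 1, 14, 7, 8, 9, 10, 11, 12, 6, 3]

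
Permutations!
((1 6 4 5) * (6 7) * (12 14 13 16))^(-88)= ((1 7 6 4 5)(12 14 13 16))^(-88)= (16)(1 6 5 7 4)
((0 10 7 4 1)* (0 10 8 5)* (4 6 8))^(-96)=((0 4 1 10 7 6 8 5))^(-96)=(10)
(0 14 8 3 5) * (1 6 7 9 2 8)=(0 14 1 6 7 9 2 8 3 5)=[14, 6, 8, 5, 4, 0, 7, 9, 3, 2, 10, 11, 12, 13, 1]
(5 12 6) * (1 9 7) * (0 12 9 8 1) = [12, 8, 2, 3, 4, 9, 5, 0, 1, 7, 10, 11, 6] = (0 12 6 5 9 7)(1 8)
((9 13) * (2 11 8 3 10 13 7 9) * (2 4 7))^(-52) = (2 8 10 4 9 11 3 13 7)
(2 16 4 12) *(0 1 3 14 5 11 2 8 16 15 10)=[1, 3, 15, 14, 12, 11, 6, 7, 16, 9, 0, 2, 8, 13, 5, 10, 4]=(0 1 3 14 5 11 2 15 10)(4 12 8 16)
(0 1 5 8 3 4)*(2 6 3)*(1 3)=(0 3 4)(1 5 8 2 6)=[3, 5, 6, 4, 0, 8, 1, 7, 2]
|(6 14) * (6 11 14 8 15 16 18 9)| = |(6 8 15 16 18 9)(11 14)| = 6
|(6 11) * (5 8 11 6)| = 3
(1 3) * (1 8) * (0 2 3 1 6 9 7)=(0 2 3 8 6 9 7)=[2, 1, 3, 8, 4, 5, 9, 0, 6, 7]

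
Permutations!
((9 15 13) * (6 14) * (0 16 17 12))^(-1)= (0 12 17 16)(6 14)(9 13 15)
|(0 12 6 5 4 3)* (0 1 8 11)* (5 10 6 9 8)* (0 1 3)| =8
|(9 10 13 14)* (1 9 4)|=6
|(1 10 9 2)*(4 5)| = |(1 10 9 2)(4 5)| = 4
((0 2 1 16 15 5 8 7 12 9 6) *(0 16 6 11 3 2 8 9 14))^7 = ((0 8 7 12 14)(1 6 16 15 5 9 11 3 2))^7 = (0 7 14 8 12)(1 3 9 15 6 2 11 5 16)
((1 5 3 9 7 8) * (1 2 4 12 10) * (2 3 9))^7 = ((1 5 9 7 8 3 2 4 12 10))^7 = (1 4 8 5 12 3 9 10 2 7)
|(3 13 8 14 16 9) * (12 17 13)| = |(3 12 17 13 8 14 16 9)| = 8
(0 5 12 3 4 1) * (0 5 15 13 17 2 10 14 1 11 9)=(0 15 13 17 2 10 14 1 5 12 3 4 11 9)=[15, 5, 10, 4, 11, 12, 6, 7, 8, 0, 14, 9, 3, 17, 1, 13, 16, 2]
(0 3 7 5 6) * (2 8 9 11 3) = (0 2 8 9 11 3 7 5 6) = [2, 1, 8, 7, 4, 6, 0, 5, 9, 11, 10, 3]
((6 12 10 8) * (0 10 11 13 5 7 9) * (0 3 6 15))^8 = (15)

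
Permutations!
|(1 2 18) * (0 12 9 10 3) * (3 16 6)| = |(0 12 9 10 16 6 3)(1 2 18)| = 21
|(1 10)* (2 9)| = 2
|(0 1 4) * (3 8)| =6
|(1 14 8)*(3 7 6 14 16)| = 7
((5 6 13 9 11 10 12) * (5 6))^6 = ((6 13 9 11 10 12))^6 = (13)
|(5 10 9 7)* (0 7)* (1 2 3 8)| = |(0 7 5 10 9)(1 2 3 8)| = 20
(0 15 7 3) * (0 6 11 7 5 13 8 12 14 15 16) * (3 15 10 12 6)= (0 16)(5 13 8 6 11 7 15)(10 12 14)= [16, 1, 2, 3, 4, 13, 11, 15, 6, 9, 12, 7, 14, 8, 10, 5, 0]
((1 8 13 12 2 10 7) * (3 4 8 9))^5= (1 13)(2 3)(4 10)(7 8)(9 12)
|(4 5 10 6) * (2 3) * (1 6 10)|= 4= |(10)(1 6 4 5)(2 3)|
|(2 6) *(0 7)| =2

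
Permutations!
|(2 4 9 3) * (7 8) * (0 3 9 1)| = 10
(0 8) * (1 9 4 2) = [8, 9, 1, 3, 2, 5, 6, 7, 0, 4] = (0 8)(1 9 4 2)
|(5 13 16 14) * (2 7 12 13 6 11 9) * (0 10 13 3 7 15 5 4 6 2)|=9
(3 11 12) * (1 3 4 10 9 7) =[0, 3, 2, 11, 10, 5, 6, 1, 8, 7, 9, 12, 4] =(1 3 11 12 4 10 9 7)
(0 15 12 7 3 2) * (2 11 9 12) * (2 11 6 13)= (0 15 11 9 12 7 3 6 13 2)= [15, 1, 0, 6, 4, 5, 13, 3, 8, 12, 10, 9, 7, 2, 14, 11]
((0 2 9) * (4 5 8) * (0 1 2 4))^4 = ((0 4 5 8)(1 2 9))^4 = (1 2 9)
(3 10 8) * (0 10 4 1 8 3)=(0 10 3 4 1 8)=[10, 8, 2, 4, 1, 5, 6, 7, 0, 9, 3]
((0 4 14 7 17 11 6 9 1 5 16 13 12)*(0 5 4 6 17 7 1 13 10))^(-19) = (0 5 9 10 12 6 16 13)(1 14 4)(11 17)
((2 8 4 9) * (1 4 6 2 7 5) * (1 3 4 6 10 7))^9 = (1 9 4 3 5 7 10 8 2 6)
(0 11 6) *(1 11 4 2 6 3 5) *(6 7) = (0 4 2 7 6)(1 11 3 5) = [4, 11, 7, 5, 2, 1, 0, 6, 8, 9, 10, 3]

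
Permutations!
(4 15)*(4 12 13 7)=[0, 1, 2, 3, 15, 5, 6, 4, 8, 9, 10, 11, 13, 7, 14, 12]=(4 15 12 13 7)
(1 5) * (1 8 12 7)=(1 5 8 12 7)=[0, 5, 2, 3, 4, 8, 6, 1, 12, 9, 10, 11, 7]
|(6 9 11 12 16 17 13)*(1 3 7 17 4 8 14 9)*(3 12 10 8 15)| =10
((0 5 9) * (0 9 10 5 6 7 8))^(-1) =((0 6 7 8)(5 10))^(-1) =(0 8 7 6)(5 10)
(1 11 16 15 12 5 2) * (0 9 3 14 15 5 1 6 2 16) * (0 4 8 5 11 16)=[9, 16, 6, 14, 8, 0, 2, 7, 5, 3, 10, 4, 1, 13, 15, 12, 11]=(0 9 3 14 15 12 1 16 11 4 8 5)(2 6)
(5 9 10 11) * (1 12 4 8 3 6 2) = (1 12 4 8 3 6 2)(5 9 10 11) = [0, 12, 1, 6, 8, 9, 2, 7, 3, 10, 11, 5, 4]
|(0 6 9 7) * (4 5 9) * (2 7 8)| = 8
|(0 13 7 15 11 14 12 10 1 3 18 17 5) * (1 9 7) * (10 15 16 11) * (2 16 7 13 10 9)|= |(0 10 2 16 11 14 12 15 9 13 1 3 18 17 5)|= 15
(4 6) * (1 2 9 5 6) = [0, 2, 9, 3, 1, 6, 4, 7, 8, 5] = (1 2 9 5 6 4)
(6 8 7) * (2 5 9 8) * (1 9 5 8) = (1 9)(2 8 7 6) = [0, 9, 8, 3, 4, 5, 2, 6, 7, 1]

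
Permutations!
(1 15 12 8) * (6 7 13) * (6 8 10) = (1 15 12 10 6 7 13 8) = [0, 15, 2, 3, 4, 5, 7, 13, 1, 9, 6, 11, 10, 8, 14, 12]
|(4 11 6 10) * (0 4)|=5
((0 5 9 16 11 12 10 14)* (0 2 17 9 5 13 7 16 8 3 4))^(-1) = (0 4 3 8 9 17 2 14 10 12 11 16 7 13)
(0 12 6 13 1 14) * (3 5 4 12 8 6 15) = (0 8 6 13 1 14)(3 5 4 12 15) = [8, 14, 2, 5, 12, 4, 13, 7, 6, 9, 10, 11, 15, 1, 0, 3]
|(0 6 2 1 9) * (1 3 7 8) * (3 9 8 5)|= |(0 6 2 9)(1 8)(3 7 5)|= 12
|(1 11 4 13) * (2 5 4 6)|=7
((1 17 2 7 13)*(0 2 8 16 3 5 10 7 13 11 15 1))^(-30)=(17)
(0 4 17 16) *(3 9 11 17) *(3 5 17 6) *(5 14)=[4, 1, 2, 9, 14, 17, 3, 7, 8, 11, 10, 6, 12, 13, 5, 15, 0, 16]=(0 4 14 5 17 16)(3 9 11 6)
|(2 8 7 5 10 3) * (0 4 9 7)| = |(0 4 9 7 5 10 3 2 8)| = 9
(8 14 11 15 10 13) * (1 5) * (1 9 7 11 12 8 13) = (1 5 9 7 11 15 10)(8 14 12) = [0, 5, 2, 3, 4, 9, 6, 11, 14, 7, 1, 15, 8, 13, 12, 10]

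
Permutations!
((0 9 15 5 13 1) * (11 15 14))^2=((0 9 14 11 15 5 13 1))^2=(0 14 15 13)(1 9 11 5)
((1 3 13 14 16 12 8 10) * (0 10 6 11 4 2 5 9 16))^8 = (0 1 13)(2 4 11 6 8 12 16 9 5)(3 14 10)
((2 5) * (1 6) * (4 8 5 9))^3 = (1 6)(2 8 9 5 4) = ((1 6)(2 9 4 8 5))^3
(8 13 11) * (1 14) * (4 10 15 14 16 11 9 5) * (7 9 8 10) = (1 16 11 10 15 14)(4 7 9 5)(8 13) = [0, 16, 2, 3, 7, 4, 6, 9, 13, 5, 15, 10, 12, 8, 1, 14, 11]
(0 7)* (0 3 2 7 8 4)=(0 8 4)(2 7 3)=[8, 1, 7, 2, 0, 5, 6, 3, 4]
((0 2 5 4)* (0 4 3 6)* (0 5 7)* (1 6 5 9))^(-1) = (0 7 2)(1 9 6)(3 5)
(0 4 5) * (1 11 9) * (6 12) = (0 4 5)(1 11 9)(6 12) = [4, 11, 2, 3, 5, 0, 12, 7, 8, 1, 10, 9, 6]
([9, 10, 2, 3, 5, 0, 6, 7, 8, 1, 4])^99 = (0 10)(1 5)(4 9)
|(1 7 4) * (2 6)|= 6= |(1 7 4)(2 6)|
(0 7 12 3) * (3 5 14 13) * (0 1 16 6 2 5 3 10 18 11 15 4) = (0 7 12 3 1 16 6 2 5 14 13 10 18 11 15 4) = [7, 16, 5, 1, 0, 14, 2, 12, 8, 9, 18, 15, 3, 10, 13, 4, 6, 17, 11]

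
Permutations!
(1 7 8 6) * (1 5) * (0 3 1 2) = (0 3 1 7 8 6 5 2) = [3, 7, 0, 1, 4, 2, 5, 8, 6]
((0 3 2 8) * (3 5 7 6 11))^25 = ((0 5 7 6 11 3 2 8))^25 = (0 5 7 6 11 3 2 8)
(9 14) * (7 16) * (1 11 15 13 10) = [0, 11, 2, 3, 4, 5, 6, 16, 8, 14, 1, 15, 12, 10, 9, 13, 7] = (1 11 15 13 10)(7 16)(9 14)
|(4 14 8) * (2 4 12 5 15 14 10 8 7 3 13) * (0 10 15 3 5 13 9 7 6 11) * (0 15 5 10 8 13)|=|(0 8 12)(2 4 5 3 9 7 10 13)(6 11 15 14)|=24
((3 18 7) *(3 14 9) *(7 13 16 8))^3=((3 18 13 16 8 7 14 9))^3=(3 16 14 18 8 9 13 7)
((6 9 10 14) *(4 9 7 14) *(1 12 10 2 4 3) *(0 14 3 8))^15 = (0 12 7)(1 6 8)(3 14 10)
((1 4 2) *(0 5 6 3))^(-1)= (0 3 6 5)(1 2 4)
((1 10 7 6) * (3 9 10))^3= ((1 3 9 10 7 6))^3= (1 10)(3 7)(6 9)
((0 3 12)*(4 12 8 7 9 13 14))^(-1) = ((0 3 8 7 9 13 14 4 12))^(-1) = (0 12 4 14 13 9 7 8 3)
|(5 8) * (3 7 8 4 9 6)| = |(3 7 8 5 4 9 6)| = 7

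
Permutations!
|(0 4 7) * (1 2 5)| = 3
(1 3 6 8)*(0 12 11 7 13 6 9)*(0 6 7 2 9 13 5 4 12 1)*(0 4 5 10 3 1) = (2 9 6 8 4 12 11)(3 13 7 10) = [0, 1, 9, 13, 12, 5, 8, 10, 4, 6, 3, 2, 11, 7]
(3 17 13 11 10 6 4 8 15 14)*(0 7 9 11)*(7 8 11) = [8, 1, 2, 17, 11, 5, 4, 9, 15, 7, 6, 10, 12, 0, 3, 14, 16, 13] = (0 8 15 14 3 17 13)(4 11 10 6)(7 9)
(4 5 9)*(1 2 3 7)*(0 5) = (0 5 9 4)(1 2 3 7) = [5, 2, 3, 7, 0, 9, 6, 1, 8, 4]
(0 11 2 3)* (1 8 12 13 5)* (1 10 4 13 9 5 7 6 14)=[11, 8, 3, 0, 13, 10, 14, 6, 12, 5, 4, 2, 9, 7, 1]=(0 11 2 3)(1 8 12 9 5 10 4 13 7 6 14)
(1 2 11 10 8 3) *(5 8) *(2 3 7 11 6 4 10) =(1 3)(2 6 4 10 5 8 7 11) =[0, 3, 6, 1, 10, 8, 4, 11, 7, 9, 5, 2]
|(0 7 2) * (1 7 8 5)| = |(0 8 5 1 7 2)| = 6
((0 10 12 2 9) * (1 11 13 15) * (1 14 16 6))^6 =(0 10 12 2 9)(1 6 16 14 15 13 11)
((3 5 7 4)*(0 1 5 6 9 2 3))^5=((0 1 5 7 4)(2 3 6 9))^5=(2 3 6 9)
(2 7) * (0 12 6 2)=(0 12 6 2 7)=[12, 1, 7, 3, 4, 5, 2, 0, 8, 9, 10, 11, 6]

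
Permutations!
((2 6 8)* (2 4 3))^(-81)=(2 3 4 8 6)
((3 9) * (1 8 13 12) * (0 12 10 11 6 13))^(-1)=((0 12 1 8)(3 9)(6 13 10 11))^(-1)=(0 8 1 12)(3 9)(6 11 10 13)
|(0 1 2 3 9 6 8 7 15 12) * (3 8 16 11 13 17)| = 7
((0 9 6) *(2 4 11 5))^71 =(0 6 9)(2 5 11 4)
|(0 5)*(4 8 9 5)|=5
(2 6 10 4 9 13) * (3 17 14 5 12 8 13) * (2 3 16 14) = [0, 1, 6, 17, 9, 12, 10, 7, 13, 16, 4, 11, 8, 3, 5, 15, 14, 2] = (2 6 10 4 9 16 14 5 12 8 13 3 17)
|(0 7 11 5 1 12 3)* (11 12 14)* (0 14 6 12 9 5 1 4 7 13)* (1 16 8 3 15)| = 20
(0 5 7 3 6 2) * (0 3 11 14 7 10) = (0 5 10)(2 3 6)(7 11 14) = [5, 1, 3, 6, 4, 10, 2, 11, 8, 9, 0, 14, 12, 13, 7]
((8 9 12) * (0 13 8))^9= ((0 13 8 9 12))^9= (0 12 9 8 13)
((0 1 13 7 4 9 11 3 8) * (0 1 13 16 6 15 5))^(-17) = (0 16 11 13 6 3 7 15 8 4 5 1 9)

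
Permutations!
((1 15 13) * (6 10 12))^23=(1 13 15)(6 12 10)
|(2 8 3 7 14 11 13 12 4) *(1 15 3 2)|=18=|(1 15 3 7 14 11 13 12 4)(2 8)|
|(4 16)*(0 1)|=|(0 1)(4 16)|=2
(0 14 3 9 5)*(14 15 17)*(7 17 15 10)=[10, 1, 2, 9, 4, 0, 6, 17, 8, 5, 7, 11, 12, 13, 3, 15, 16, 14]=(0 10 7 17 14 3 9 5)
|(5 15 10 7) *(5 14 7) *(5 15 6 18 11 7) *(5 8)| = 14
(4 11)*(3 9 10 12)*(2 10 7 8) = (2 10 12 3 9 7 8)(4 11) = [0, 1, 10, 9, 11, 5, 6, 8, 2, 7, 12, 4, 3]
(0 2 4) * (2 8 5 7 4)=(0 8 5 7 4)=[8, 1, 2, 3, 0, 7, 6, 4, 5]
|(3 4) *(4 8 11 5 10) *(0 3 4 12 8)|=|(0 3)(5 10 12 8 11)|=10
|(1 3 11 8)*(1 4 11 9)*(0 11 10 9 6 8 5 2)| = |(0 11 5 2)(1 3 6 8 4 10 9)| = 28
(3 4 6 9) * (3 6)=(3 4)(6 9)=[0, 1, 2, 4, 3, 5, 9, 7, 8, 6]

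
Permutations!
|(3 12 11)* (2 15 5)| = |(2 15 5)(3 12 11)| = 3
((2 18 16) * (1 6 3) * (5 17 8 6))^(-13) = (1 3 6 8 17 5)(2 16 18)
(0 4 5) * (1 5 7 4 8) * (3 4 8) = (0 3 4 7 8 1 5) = [3, 5, 2, 4, 7, 0, 6, 8, 1]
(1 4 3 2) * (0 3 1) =(0 3 2)(1 4) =[3, 4, 0, 2, 1]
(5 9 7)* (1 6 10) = (1 6 10)(5 9 7) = [0, 6, 2, 3, 4, 9, 10, 5, 8, 7, 1]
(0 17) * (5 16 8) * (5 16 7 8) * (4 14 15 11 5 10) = (0 17)(4 14 15 11 5 7 8 16 10) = [17, 1, 2, 3, 14, 7, 6, 8, 16, 9, 4, 5, 12, 13, 15, 11, 10, 0]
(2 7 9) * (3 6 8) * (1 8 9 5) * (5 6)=[0, 8, 7, 5, 4, 1, 9, 6, 3, 2]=(1 8 3 5)(2 7 6 9)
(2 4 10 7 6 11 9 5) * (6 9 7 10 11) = (2 4 11 7 9 5) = [0, 1, 4, 3, 11, 2, 6, 9, 8, 5, 10, 7]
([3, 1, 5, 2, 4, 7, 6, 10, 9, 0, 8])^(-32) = [0, 1, 2, 3, 4, 5, 6, 7, 8, 9, 10]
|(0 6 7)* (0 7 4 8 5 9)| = 6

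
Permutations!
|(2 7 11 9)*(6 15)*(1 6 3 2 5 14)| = |(1 6 15 3 2 7 11 9 5 14)| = 10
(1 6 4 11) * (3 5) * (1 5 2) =[0, 6, 1, 2, 11, 3, 4, 7, 8, 9, 10, 5] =(1 6 4 11 5 3 2)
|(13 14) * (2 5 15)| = |(2 5 15)(13 14)| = 6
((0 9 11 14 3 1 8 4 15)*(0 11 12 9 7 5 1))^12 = ((0 7 5 1 8 4 15 11 14 3)(9 12))^12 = (0 5 8 15 14)(1 4 11 3 7)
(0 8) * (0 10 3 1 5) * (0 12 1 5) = [8, 0, 2, 5, 4, 12, 6, 7, 10, 9, 3, 11, 1] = (0 8 10 3 5 12 1)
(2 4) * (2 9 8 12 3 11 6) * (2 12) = (2 4 9 8)(3 11 6 12) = [0, 1, 4, 11, 9, 5, 12, 7, 2, 8, 10, 6, 3]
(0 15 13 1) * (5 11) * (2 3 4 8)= [15, 0, 3, 4, 8, 11, 6, 7, 2, 9, 10, 5, 12, 1, 14, 13]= (0 15 13 1)(2 3 4 8)(5 11)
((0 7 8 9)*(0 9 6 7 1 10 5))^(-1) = (0 5 10 1)(6 8 7)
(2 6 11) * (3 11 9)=(2 6 9 3 11)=[0, 1, 6, 11, 4, 5, 9, 7, 8, 3, 10, 2]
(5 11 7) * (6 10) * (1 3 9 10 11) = (1 3 9 10 6 11 7 5) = [0, 3, 2, 9, 4, 1, 11, 5, 8, 10, 6, 7]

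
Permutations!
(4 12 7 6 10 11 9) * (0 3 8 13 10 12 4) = (0 3 8 13 10 11 9)(6 12 7) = [3, 1, 2, 8, 4, 5, 12, 6, 13, 0, 11, 9, 7, 10]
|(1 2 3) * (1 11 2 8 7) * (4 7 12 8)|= 6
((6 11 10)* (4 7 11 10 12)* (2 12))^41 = (2 12 4 7 11)(6 10)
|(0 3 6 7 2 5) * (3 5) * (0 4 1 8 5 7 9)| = 12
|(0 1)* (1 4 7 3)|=5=|(0 4 7 3 1)|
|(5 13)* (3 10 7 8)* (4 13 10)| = |(3 4 13 5 10 7 8)| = 7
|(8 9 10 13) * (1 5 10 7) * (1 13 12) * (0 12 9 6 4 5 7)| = |(0 12 1 7 13 8 6 4 5 10 9)| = 11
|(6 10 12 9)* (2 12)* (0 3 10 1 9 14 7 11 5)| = 9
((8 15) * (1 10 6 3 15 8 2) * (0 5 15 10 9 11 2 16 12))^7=(0 15 12 5 16)(1 2 11 9)(3 10 6)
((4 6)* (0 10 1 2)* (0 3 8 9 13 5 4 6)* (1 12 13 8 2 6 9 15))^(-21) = (0 13)(1 15 8 9 6)(2 3)(4 12)(5 10)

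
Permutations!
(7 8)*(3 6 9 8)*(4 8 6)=(3 4 8 7)(6 9)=[0, 1, 2, 4, 8, 5, 9, 3, 7, 6]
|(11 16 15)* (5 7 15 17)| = |(5 7 15 11 16 17)| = 6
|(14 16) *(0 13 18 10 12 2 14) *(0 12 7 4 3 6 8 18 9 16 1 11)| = 63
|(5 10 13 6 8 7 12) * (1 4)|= 14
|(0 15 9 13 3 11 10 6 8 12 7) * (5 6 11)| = |(0 15 9 13 3 5 6 8 12 7)(10 11)| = 10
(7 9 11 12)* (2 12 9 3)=[0, 1, 12, 2, 4, 5, 6, 3, 8, 11, 10, 9, 7]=(2 12 7 3)(9 11)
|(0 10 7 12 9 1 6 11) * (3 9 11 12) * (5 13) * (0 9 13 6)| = |(0 10 7 3 13 5 6 12 11 9 1)| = 11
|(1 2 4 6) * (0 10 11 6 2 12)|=|(0 10 11 6 1 12)(2 4)|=6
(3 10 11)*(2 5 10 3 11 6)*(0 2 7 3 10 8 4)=(11)(0 2 5 8 4)(3 10 6 7)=[2, 1, 5, 10, 0, 8, 7, 3, 4, 9, 6, 11]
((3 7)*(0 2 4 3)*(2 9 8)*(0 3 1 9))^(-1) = ((1 9 8 2 4)(3 7))^(-1) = (1 4 2 8 9)(3 7)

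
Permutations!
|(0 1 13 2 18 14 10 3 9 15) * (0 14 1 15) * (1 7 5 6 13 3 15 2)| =30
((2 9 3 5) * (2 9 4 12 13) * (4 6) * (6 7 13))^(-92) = ((2 7 13)(3 5 9)(4 12 6))^(-92) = (2 7 13)(3 5 9)(4 12 6)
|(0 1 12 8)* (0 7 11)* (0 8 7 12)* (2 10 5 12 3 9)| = |(0 1)(2 10 5 12 7 11 8 3 9)| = 18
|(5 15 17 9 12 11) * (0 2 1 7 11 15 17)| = 10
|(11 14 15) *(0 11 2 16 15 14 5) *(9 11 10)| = 15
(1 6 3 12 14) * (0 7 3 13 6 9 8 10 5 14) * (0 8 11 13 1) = [7, 9, 2, 12, 4, 14, 1, 3, 10, 11, 5, 13, 8, 6, 0] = (0 7 3 12 8 10 5 14)(1 9 11 13 6)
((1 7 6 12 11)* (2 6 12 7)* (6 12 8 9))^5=((1 2 12 11)(6 7 8 9))^5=(1 2 12 11)(6 7 8 9)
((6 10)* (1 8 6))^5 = (1 8 6 10)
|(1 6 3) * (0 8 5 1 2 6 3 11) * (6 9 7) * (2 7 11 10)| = |(0 8 5 1 3 7 6 10 2 9 11)| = 11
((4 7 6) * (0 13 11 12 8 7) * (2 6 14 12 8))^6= ((0 13 11 8 7 14 12 2 6 4))^6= (0 12 11 6 7)(2 8 4 14 13)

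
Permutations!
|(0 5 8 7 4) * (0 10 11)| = 7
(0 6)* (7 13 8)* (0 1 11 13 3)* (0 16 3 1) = (0 6)(1 11 13 8 7)(3 16) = [6, 11, 2, 16, 4, 5, 0, 1, 7, 9, 10, 13, 12, 8, 14, 15, 3]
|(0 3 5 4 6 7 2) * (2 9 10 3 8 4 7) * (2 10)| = |(0 8 4 6 10 3 5 7 9 2)| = 10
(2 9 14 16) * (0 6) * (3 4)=(0 6)(2 9 14 16)(3 4)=[6, 1, 9, 4, 3, 5, 0, 7, 8, 14, 10, 11, 12, 13, 16, 15, 2]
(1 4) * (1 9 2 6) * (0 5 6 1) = [5, 4, 1, 3, 9, 6, 0, 7, 8, 2] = (0 5 6)(1 4 9 2)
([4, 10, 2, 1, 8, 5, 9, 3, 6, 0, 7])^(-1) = [9, 3, 2, 7, 0, 5, 8, 10, 4, 6, 1]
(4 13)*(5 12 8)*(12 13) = [0, 1, 2, 3, 12, 13, 6, 7, 5, 9, 10, 11, 8, 4] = (4 12 8 5 13)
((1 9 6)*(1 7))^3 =(1 7 6 9)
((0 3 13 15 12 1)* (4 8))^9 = ((0 3 13 15 12 1)(4 8))^9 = (0 15)(1 13)(3 12)(4 8)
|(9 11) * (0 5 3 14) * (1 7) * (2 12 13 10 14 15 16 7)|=12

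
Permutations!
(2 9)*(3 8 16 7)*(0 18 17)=[18, 1, 9, 8, 4, 5, 6, 3, 16, 2, 10, 11, 12, 13, 14, 15, 7, 0, 17]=(0 18 17)(2 9)(3 8 16 7)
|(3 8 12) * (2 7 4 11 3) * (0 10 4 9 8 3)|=20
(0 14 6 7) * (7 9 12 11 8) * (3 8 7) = [14, 1, 2, 8, 4, 5, 9, 0, 3, 12, 10, 7, 11, 13, 6] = (0 14 6 9 12 11 7)(3 8)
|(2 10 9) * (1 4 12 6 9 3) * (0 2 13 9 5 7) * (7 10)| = 42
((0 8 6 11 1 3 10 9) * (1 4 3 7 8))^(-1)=(0 9 10 3 4 11 6 8 7 1)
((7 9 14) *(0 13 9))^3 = (0 14 13 7 9)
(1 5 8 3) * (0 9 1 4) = (0 9 1 5 8 3 4) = [9, 5, 2, 4, 0, 8, 6, 7, 3, 1]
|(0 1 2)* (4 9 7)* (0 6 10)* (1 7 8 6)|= 14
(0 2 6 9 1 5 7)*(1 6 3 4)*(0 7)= (0 2 3 4 1 5)(6 9)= [2, 5, 3, 4, 1, 0, 9, 7, 8, 6]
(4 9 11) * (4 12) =(4 9 11 12) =[0, 1, 2, 3, 9, 5, 6, 7, 8, 11, 10, 12, 4]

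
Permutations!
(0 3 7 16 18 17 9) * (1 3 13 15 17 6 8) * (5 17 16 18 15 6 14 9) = (0 13 6 8 1 3 7 18 14 9)(5 17)(15 16) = [13, 3, 2, 7, 4, 17, 8, 18, 1, 0, 10, 11, 12, 6, 9, 16, 15, 5, 14]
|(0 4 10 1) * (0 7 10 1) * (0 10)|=4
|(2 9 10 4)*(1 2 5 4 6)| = 10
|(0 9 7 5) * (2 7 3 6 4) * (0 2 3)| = |(0 9)(2 7 5)(3 6 4)| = 6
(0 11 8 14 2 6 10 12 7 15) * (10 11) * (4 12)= [10, 1, 6, 3, 12, 5, 11, 15, 14, 9, 4, 8, 7, 13, 2, 0]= (0 10 4 12 7 15)(2 6 11 8 14)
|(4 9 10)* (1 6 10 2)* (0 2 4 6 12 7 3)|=|(0 2 1 12 7 3)(4 9)(6 10)|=6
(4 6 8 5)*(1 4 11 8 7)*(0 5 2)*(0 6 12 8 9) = [5, 4, 6, 3, 12, 11, 7, 1, 2, 0, 10, 9, 8] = (0 5 11 9)(1 4 12 8 2 6 7)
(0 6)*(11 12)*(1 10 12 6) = (0 1 10 12 11 6) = [1, 10, 2, 3, 4, 5, 0, 7, 8, 9, 12, 6, 11]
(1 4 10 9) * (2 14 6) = (1 4 10 9)(2 14 6) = [0, 4, 14, 3, 10, 5, 2, 7, 8, 1, 9, 11, 12, 13, 6]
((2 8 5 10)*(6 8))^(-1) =((2 6 8 5 10))^(-1) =(2 10 5 8 6)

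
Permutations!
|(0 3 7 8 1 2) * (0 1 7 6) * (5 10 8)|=12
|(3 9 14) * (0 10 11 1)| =12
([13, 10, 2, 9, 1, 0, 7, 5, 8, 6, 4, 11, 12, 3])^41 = (0 5 7 6 9 3 13)(1 4 10)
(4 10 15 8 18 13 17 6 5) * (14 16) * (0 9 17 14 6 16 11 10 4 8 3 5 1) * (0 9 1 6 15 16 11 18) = [1, 9, 2, 5, 4, 8, 6, 7, 0, 17, 16, 10, 12, 14, 18, 3, 15, 11, 13] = (0 1 9 17 11 10 16 15 3 5 8)(13 14 18)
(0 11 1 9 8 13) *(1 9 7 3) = [11, 7, 2, 1, 4, 5, 6, 3, 13, 8, 10, 9, 12, 0] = (0 11 9 8 13)(1 7 3)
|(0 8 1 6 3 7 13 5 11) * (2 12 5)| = 11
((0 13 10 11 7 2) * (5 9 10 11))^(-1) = (0 2 7 11 13)(5 10 9) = ((0 13 11 7 2)(5 9 10))^(-1)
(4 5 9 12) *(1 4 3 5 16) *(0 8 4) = (0 8 4 16 1)(3 5 9 12) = [8, 0, 2, 5, 16, 9, 6, 7, 4, 12, 10, 11, 3, 13, 14, 15, 1]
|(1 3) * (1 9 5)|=|(1 3 9 5)|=4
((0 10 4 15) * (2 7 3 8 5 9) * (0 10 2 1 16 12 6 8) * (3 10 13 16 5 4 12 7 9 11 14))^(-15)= ((0 2 9 1 5 11 14 3)(4 15 13 16 7 10 12 6 8))^(-15)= (0 2 9 1 5 11 14 3)(4 16 12)(6 15 7)(8 13 10)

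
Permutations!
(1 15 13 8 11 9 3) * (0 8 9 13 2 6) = (0 8 11 13 9 3 1 15 2 6) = [8, 15, 6, 1, 4, 5, 0, 7, 11, 3, 10, 13, 12, 9, 14, 2]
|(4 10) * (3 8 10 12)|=|(3 8 10 4 12)|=5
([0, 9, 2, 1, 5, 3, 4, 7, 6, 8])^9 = [0, 8, 2, 9, 3, 1, 5, 7, 4, 6]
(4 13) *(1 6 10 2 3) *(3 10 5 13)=(1 6 5 13 4 3)(2 10)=[0, 6, 10, 1, 3, 13, 5, 7, 8, 9, 2, 11, 12, 4]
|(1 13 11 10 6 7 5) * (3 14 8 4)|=28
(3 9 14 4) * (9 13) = (3 13 9 14 4) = [0, 1, 2, 13, 3, 5, 6, 7, 8, 14, 10, 11, 12, 9, 4]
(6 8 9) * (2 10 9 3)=[0, 1, 10, 2, 4, 5, 8, 7, 3, 6, 9]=(2 10 9 6 8 3)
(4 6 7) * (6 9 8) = (4 9 8 6 7) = [0, 1, 2, 3, 9, 5, 7, 4, 6, 8]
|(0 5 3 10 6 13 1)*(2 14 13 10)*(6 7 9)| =28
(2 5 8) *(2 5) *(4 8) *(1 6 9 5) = (1 6 9 5 4 8) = [0, 6, 2, 3, 8, 4, 9, 7, 1, 5]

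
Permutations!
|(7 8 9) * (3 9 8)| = |(3 9 7)| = 3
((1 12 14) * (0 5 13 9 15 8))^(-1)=((0 5 13 9 15 8)(1 12 14))^(-1)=(0 8 15 9 13 5)(1 14 12)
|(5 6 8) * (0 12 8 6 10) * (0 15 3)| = 7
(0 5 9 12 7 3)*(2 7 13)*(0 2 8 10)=(0 5 9 12 13 8 10)(2 7 3)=[5, 1, 7, 2, 4, 9, 6, 3, 10, 12, 0, 11, 13, 8]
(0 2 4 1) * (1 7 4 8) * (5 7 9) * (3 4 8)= (0 2 3 4 9 5 7 8 1)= [2, 0, 3, 4, 9, 7, 6, 8, 1, 5]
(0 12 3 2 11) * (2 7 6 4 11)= [12, 1, 2, 7, 11, 5, 4, 6, 8, 9, 10, 0, 3]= (0 12 3 7 6 4 11)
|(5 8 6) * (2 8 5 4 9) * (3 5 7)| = |(2 8 6 4 9)(3 5 7)| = 15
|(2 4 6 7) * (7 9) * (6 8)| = |(2 4 8 6 9 7)| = 6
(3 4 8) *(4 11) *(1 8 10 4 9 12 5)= (1 8 3 11 9 12 5)(4 10)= [0, 8, 2, 11, 10, 1, 6, 7, 3, 12, 4, 9, 5]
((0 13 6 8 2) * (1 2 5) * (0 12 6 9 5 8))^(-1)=((0 13 9 5 1 2 12 6))^(-1)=(0 6 12 2 1 5 9 13)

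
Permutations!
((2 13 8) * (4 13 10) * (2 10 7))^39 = ((2 7)(4 13 8 10))^39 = (2 7)(4 10 8 13)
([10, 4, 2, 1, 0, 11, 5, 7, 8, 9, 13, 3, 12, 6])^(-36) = [0, 1, 2, 3, 4, 5, 6, 7, 8, 9, 10, 11, 12, 13]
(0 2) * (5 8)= (0 2)(5 8)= [2, 1, 0, 3, 4, 8, 6, 7, 5]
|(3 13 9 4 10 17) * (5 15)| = 6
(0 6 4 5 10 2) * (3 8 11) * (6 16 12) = (0 16 12 6 4 5 10 2)(3 8 11) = [16, 1, 0, 8, 5, 10, 4, 7, 11, 9, 2, 3, 6, 13, 14, 15, 12]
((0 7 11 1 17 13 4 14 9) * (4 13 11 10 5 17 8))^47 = (0 5 1 14 7 17 8 9 10 11 4)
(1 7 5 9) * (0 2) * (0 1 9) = (9)(0 2 1 7 5) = [2, 7, 1, 3, 4, 0, 6, 5, 8, 9]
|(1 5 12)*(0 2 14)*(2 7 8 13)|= 6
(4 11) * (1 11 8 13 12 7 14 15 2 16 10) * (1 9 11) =(2 16 10 9 11 4 8 13 12 7 14 15) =[0, 1, 16, 3, 8, 5, 6, 14, 13, 11, 9, 4, 7, 12, 15, 2, 10]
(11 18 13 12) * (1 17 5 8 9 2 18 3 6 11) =[0, 17, 18, 6, 4, 8, 11, 7, 9, 2, 10, 3, 1, 12, 14, 15, 16, 5, 13] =(1 17 5 8 9 2 18 13 12)(3 6 11)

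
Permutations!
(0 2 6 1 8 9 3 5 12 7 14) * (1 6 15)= (0 2 15 1 8 9 3 5 12 7 14)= [2, 8, 15, 5, 4, 12, 6, 14, 9, 3, 10, 11, 7, 13, 0, 1]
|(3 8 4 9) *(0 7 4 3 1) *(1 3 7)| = 10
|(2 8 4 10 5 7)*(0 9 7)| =8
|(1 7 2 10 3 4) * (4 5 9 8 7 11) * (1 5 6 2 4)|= 20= |(1 11)(2 10 3 6)(4 5 9 8 7)|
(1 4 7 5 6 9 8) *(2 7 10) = (1 4 10 2 7 5 6 9 8) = [0, 4, 7, 3, 10, 6, 9, 5, 1, 8, 2]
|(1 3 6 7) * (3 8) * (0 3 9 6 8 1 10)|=|(0 3 8 9 6 7 10)|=7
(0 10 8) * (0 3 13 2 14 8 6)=(0 10 6)(2 14 8 3 13)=[10, 1, 14, 13, 4, 5, 0, 7, 3, 9, 6, 11, 12, 2, 8]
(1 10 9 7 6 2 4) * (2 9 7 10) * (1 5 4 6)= [0, 2, 6, 3, 5, 4, 9, 1, 8, 10, 7]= (1 2 6 9 10 7)(4 5)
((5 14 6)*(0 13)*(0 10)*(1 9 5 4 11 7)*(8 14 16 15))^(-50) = ((0 13 10)(1 9 5 16 15 8 14 6 4 11 7))^(-50) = (0 13 10)(1 8 7 15 11 16 4 5 6 9 14)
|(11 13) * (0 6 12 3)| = 4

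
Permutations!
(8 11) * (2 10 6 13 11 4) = (2 10 6 13 11 8 4) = [0, 1, 10, 3, 2, 5, 13, 7, 4, 9, 6, 8, 12, 11]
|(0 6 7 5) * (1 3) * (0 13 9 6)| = 10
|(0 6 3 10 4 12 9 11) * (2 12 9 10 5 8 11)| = 30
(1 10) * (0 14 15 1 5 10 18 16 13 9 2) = (0 14 15 1 18 16 13 9 2)(5 10) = [14, 18, 0, 3, 4, 10, 6, 7, 8, 2, 5, 11, 12, 9, 15, 1, 13, 17, 16]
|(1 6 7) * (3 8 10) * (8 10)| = |(1 6 7)(3 10)| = 6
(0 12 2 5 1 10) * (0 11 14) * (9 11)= [12, 10, 5, 3, 4, 1, 6, 7, 8, 11, 9, 14, 2, 13, 0]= (0 12 2 5 1 10 9 11 14)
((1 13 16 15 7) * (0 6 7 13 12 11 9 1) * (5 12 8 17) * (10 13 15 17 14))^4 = ((0 6 7)(1 8 14 10 13 16 17 5 12 11 9))^4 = (0 6 7)(1 13 12 8 16 11 14 17 9 10 5)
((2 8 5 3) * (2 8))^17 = (3 5 8)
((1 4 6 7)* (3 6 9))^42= ((1 4 9 3 6 7))^42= (9)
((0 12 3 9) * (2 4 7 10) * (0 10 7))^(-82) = (0 3 10 4 12 9 2)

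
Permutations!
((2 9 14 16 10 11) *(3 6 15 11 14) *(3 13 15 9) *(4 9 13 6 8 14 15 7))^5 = (2 10 8 11 16 3 15 14)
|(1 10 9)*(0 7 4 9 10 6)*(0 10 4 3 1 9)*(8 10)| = 8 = |(0 7 3 1 6 8 10 4)|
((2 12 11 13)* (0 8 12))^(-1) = ((0 8 12 11 13 2))^(-1) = (0 2 13 11 12 8)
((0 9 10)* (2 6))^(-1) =((0 9 10)(2 6))^(-1) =(0 10 9)(2 6)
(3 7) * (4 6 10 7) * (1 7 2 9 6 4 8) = [0, 7, 9, 8, 4, 5, 10, 3, 1, 6, 2] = (1 7 3 8)(2 9 6 10)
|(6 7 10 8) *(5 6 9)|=6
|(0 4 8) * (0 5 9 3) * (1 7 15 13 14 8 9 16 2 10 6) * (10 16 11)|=|(0 4 9 3)(1 7 15 13 14 8 5 11 10 6)(2 16)|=20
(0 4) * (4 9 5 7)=(0 9 5 7 4)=[9, 1, 2, 3, 0, 7, 6, 4, 8, 5]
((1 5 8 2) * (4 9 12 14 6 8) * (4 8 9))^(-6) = ((1 5 8 2)(6 9 12 14))^(-6) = (1 8)(2 5)(6 12)(9 14)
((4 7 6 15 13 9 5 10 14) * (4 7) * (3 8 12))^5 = (3 12 8)(5 15 14 9 6 10 13 7)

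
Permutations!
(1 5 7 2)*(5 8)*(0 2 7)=[2, 8, 1, 3, 4, 0, 6, 7, 5]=(0 2 1 8 5)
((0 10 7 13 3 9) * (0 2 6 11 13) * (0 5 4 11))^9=((0 10 7 5 4 11 13 3 9 2 6))^9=(0 2 3 11 5 10 6 9 13 4 7)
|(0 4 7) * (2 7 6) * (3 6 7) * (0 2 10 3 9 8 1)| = 21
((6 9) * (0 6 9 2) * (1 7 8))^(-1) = (9)(0 2 6)(1 8 7)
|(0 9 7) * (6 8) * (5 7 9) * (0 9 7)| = 2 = |(0 5)(6 8)(7 9)|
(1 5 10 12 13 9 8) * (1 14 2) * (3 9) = (1 5 10 12 13 3 9 8 14 2) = [0, 5, 1, 9, 4, 10, 6, 7, 14, 8, 12, 11, 13, 3, 2]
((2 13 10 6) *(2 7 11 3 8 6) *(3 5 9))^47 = (2 10 13)(3 5 7 8 9 11 6)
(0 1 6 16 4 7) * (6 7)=(0 1 7)(4 6 16)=[1, 7, 2, 3, 6, 5, 16, 0, 8, 9, 10, 11, 12, 13, 14, 15, 4]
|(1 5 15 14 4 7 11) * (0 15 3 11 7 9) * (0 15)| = 4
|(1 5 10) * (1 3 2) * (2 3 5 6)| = 6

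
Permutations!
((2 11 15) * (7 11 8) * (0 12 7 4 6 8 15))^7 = ((0 12 7 11)(2 15)(4 6 8))^7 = (0 11 7 12)(2 15)(4 6 8)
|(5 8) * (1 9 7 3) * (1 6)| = |(1 9 7 3 6)(5 8)| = 10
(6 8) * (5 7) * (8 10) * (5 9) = (5 7 9)(6 10 8) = [0, 1, 2, 3, 4, 7, 10, 9, 6, 5, 8]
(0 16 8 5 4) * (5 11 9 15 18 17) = [16, 1, 2, 3, 0, 4, 6, 7, 11, 15, 10, 9, 12, 13, 14, 18, 8, 5, 17] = (0 16 8 11 9 15 18 17 5 4)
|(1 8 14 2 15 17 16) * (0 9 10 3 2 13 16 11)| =|(0 9 10 3 2 15 17 11)(1 8 14 13 16)| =40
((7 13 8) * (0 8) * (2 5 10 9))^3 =(0 13 7 8)(2 9 10 5)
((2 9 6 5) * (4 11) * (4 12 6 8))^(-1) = (2 5 6 12 11 4 8 9)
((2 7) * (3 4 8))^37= ((2 7)(3 4 8))^37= (2 7)(3 4 8)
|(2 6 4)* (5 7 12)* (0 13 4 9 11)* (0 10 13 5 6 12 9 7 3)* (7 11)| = 42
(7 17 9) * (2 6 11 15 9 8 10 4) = (2 6 11 15 9 7 17 8 10 4) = [0, 1, 6, 3, 2, 5, 11, 17, 10, 7, 4, 15, 12, 13, 14, 9, 16, 8]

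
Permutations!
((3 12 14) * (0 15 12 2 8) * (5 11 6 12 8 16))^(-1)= ((0 15 8)(2 16 5 11 6 12 14 3))^(-1)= (0 8 15)(2 3 14 12 6 11 5 16)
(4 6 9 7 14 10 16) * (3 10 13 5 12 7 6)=(3 10 16 4)(5 12 7 14 13)(6 9)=[0, 1, 2, 10, 3, 12, 9, 14, 8, 6, 16, 11, 7, 5, 13, 15, 4]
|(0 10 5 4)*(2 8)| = 4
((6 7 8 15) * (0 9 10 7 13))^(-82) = ((0 9 10 7 8 15 6 13))^(-82) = (0 6 8 10)(7 9 13 15)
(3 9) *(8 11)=(3 9)(8 11)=[0, 1, 2, 9, 4, 5, 6, 7, 11, 3, 10, 8]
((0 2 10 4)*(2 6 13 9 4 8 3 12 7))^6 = (0 6 13 9 4)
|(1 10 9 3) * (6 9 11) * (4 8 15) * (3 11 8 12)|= 21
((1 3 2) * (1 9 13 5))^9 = ((1 3 2 9 13 5))^9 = (1 9)(2 5)(3 13)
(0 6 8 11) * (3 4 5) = [6, 1, 2, 4, 5, 3, 8, 7, 11, 9, 10, 0] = (0 6 8 11)(3 4 5)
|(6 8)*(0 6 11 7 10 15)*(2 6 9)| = 9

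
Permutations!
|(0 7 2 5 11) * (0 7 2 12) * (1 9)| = 6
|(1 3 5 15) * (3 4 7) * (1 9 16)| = 8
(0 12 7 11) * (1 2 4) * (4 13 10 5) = (0 12 7 11)(1 2 13 10 5 4) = [12, 2, 13, 3, 1, 4, 6, 11, 8, 9, 5, 0, 7, 10]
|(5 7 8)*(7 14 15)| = 5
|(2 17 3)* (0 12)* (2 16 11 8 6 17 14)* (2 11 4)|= |(0 12)(2 14 11 8 6 17 3 16 4)|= 18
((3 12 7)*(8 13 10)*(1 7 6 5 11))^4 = ((1 7 3 12 6 5 11)(8 13 10))^4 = (1 6 7 5 3 11 12)(8 13 10)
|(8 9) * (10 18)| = |(8 9)(10 18)| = 2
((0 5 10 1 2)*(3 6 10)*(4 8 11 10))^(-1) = ((0 5 3 6 4 8 11 10 1 2))^(-1) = (0 2 1 10 11 8 4 6 3 5)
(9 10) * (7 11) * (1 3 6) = (1 3 6)(7 11)(9 10) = [0, 3, 2, 6, 4, 5, 1, 11, 8, 10, 9, 7]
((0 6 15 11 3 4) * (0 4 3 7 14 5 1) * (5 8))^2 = ((0 6 15 11 7 14 8 5 1))^2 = (0 15 7 8 1 6 11 14 5)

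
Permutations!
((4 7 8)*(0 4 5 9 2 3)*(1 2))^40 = ((0 4 7 8 5 9 1 2 3))^40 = (0 5 3 8 2 7 1 4 9)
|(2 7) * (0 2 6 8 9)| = |(0 2 7 6 8 9)| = 6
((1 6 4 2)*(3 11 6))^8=(1 11 4)(2 3 6)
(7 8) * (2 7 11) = [0, 1, 7, 3, 4, 5, 6, 8, 11, 9, 10, 2] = (2 7 8 11)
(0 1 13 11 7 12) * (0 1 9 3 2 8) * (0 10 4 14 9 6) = (0 6)(1 13 11 7 12)(2 8 10 4 14 9 3) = [6, 13, 8, 2, 14, 5, 0, 12, 10, 3, 4, 7, 1, 11, 9]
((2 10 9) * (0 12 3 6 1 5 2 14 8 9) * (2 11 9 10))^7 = ((0 12 3 6 1 5 11 9 14 8 10))^7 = (0 9 6 10 11 3 8 5 12 14 1)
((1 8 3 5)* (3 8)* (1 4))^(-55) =(8)(1 3 5 4)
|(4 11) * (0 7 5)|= 6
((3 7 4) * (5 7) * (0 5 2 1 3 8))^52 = (0 7 8 5 4)(1 3 2)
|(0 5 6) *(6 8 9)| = 5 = |(0 5 8 9 6)|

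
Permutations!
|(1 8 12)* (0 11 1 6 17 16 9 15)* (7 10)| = |(0 11 1 8 12 6 17 16 9 15)(7 10)| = 10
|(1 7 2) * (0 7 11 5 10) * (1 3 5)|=|(0 7 2 3 5 10)(1 11)|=6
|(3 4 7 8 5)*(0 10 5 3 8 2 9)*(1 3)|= |(0 10 5 8 1 3 4 7 2 9)|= 10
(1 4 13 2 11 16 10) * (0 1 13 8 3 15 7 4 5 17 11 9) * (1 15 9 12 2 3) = (0 15 7 4 8 1 5 17 11 16 10 13 3 9)(2 12) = [15, 5, 12, 9, 8, 17, 6, 4, 1, 0, 13, 16, 2, 3, 14, 7, 10, 11]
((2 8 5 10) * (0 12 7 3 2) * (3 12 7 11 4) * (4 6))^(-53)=((0 7 12 11 6 4 3 2 8 5 10))^(-53)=(0 12 6 3 8 10 7 11 4 2 5)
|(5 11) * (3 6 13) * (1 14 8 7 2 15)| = |(1 14 8 7 2 15)(3 6 13)(5 11)| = 6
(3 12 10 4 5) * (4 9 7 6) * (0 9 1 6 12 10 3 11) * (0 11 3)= [9, 6, 2, 10, 5, 3, 4, 12, 8, 7, 1, 11, 0]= (0 9 7 12)(1 6 4 5 3 10)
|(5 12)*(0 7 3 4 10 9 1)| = 14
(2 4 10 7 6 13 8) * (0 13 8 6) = (0 13 6 8 2 4 10 7) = [13, 1, 4, 3, 10, 5, 8, 0, 2, 9, 7, 11, 12, 6]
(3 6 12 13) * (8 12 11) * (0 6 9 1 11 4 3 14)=(0 6 4 3 9 1 11 8 12 13 14)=[6, 11, 2, 9, 3, 5, 4, 7, 12, 1, 10, 8, 13, 14, 0]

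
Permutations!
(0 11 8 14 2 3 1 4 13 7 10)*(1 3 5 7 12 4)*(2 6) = [11, 1, 5, 3, 13, 7, 2, 10, 14, 9, 0, 8, 4, 12, 6] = (0 11 8 14 6 2 5 7 10)(4 13 12)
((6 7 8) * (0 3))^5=(0 3)(6 8 7)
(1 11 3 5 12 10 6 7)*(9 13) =[0, 11, 2, 5, 4, 12, 7, 1, 8, 13, 6, 3, 10, 9] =(1 11 3 5 12 10 6 7)(9 13)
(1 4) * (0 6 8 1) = (0 6 8 1 4) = [6, 4, 2, 3, 0, 5, 8, 7, 1]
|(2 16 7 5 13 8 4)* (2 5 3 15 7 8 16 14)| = |(2 14)(3 15 7)(4 5 13 16 8)| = 30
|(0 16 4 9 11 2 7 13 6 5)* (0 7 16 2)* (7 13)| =6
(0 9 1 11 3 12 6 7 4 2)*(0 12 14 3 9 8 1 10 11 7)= (0 8 1 7 4 2 12 6)(3 14)(9 10 11)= [8, 7, 12, 14, 2, 5, 0, 4, 1, 10, 11, 9, 6, 13, 3]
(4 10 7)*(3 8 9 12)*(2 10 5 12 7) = (2 10)(3 8 9 7 4 5 12) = [0, 1, 10, 8, 5, 12, 6, 4, 9, 7, 2, 11, 3]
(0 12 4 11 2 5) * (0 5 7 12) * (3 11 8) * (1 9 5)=[0, 9, 7, 11, 8, 1, 6, 12, 3, 5, 10, 2, 4]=(1 9 5)(2 7 12 4 8 3 11)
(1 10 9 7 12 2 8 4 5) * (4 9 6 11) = [0, 10, 8, 3, 5, 1, 11, 12, 9, 7, 6, 4, 2] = (1 10 6 11 4 5)(2 8 9 7 12)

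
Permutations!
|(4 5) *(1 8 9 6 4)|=|(1 8 9 6 4 5)|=6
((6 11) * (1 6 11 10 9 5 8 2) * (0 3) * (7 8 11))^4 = ((0 3)(1 6 10 9 5 11 7 8 2))^4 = (1 5 2 9 8 10 7 6 11)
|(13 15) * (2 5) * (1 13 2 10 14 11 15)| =6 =|(1 13)(2 5 10 14 11 15)|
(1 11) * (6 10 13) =[0, 11, 2, 3, 4, 5, 10, 7, 8, 9, 13, 1, 12, 6] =(1 11)(6 10 13)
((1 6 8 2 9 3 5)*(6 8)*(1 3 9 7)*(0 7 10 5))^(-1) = (0 3 5 10 2 8 1 7)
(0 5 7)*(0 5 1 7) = (0 1 7 5) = [1, 7, 2, 3, 4, 0, 6, 5]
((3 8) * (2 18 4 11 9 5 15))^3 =(2 11 15 4 5 18 9)(3 8)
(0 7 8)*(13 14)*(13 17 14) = (0 7 8)(14 17) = [7, 1, 2, 3, 4, 5, 6, 8, 0, 9, 10, 11, 12, 13, 17, 15, 16, 14]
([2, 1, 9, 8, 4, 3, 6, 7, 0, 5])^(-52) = [9, 1, 5, 0, 4, 8, 6, 7, 2, 3]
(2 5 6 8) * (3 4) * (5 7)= (2 7 5 6 8)(3 4)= [0, 1, 7, 4, 3, 6, 8, 5, 2]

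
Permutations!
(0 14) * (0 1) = (0 14 1) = [14, 0, 2, 3, 4, 5, 6, 7, 8, 9, 10, 11, 12, 13, 1]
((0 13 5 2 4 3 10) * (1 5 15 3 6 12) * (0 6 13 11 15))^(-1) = ((0 11 15 3 10 6 12 1 5 2 4 13))^(-1) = (0 13 4 2 5 1 12 6 10 3 15 11)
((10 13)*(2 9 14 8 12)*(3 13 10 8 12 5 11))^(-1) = (2 12 14 9)(3 11 5 8 13)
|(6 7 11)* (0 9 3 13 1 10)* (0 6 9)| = 8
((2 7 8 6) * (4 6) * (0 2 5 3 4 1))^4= (0 1 8 7 2)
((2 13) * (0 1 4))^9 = (2 13)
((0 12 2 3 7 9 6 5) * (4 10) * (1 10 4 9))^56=(0 10 2 6 7)(1 12 9 3 5)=((0 12 2 3 7 1 10 9 6 5))^56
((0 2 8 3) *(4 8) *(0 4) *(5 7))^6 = ((0 2)(3 4 8)(5 7))^6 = (8)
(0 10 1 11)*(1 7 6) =(0 10 7 6 1 11) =[10, 11, 2, 3, 4, 5, 1, 6, 8, 9, 7, 0]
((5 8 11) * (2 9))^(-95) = (2 9)(5 8 11)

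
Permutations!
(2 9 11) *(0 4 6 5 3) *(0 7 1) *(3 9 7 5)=(0 4 6 3 5 9 11 2 7 1)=[4, 0, 7, 5, 6, 9, 3, 1, 8, 11, 10, 2]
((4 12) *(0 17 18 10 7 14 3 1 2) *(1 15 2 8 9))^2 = ((0 17 18 10 7 14 3 15 2)(1 8 9)(4 12))^2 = (0 18 7 3 2 17 10 14 15)(1 9 8)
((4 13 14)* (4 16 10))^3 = (4 16 13 10 14) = ((4 13 14 16 10))^3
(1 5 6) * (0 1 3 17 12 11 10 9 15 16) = (0 1 5 6 3 17 12 11 10 9 15 16) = [1, 5, 2, 17, 4, 6, 3, 7, 8, 15, 9, 10, 11, 13, 14, 16, 0, 12]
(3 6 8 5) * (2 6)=[0, 1, 6, 2, 4, 3, 8, 7, 5]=(2 6 8 5 3)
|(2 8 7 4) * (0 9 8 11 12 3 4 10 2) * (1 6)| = 10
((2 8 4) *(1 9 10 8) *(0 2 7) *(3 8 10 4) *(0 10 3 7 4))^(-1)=(0 9 1 2)(3 10 7 8)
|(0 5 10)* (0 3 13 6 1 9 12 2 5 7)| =18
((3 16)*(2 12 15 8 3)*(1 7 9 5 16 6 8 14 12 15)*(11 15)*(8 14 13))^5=(1 2 3 7 11 6 9 15 14 5 13 12 16 8)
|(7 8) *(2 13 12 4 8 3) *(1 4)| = |(1 4 8 7 3 2 13 12)| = 8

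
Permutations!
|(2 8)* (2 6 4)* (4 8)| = 2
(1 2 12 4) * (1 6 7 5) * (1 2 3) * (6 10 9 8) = [0, 3, 12, 1, 10, 2, 7, 5, 6, 8, 9, 11, 4] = (1 3)(2 12 4 10 9 8 6 7 5)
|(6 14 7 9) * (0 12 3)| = 12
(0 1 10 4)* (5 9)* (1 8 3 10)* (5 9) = (0 8 3 10 4) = [8, 1, 2, 10, 0, 5, 6, 7, 3, 9, 4]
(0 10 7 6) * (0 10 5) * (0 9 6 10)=(0 5 9 6)(7 10)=[5, 1, 2, 3, 4, 9, 0, 10, 8, 6, 7]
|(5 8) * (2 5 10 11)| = |(2 5 8 10 11)| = 5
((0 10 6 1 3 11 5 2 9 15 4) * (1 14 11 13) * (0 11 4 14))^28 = ((0 10 6)(1 3 13)(2 9 15 14 4 11 5))^28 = (15)(0 10 6)(1 3 13)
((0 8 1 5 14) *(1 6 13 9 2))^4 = (0 9 14 13 5 6 1 8 2)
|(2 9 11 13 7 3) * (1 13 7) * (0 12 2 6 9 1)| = |(0 12 2 1 13)(3 6 9 11 7)| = 5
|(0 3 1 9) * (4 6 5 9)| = 7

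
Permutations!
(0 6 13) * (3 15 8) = (0 6 13)(3 15 8) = [6, 1, 2, 15, 4, 5, 13, 7, 3, 9, 10, 11, 12, 0, 14, 8]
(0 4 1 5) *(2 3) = [4, 5, 3, 2, 1, 0] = (0 4 1 5)(2 3)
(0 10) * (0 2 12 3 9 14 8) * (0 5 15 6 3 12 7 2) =(0 10)(2 7)(3 9 14 8 5 15 6) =[10, 1, 7, 9, 4, 15, 3, 2, 5, 14, 0, 11, 12, 13, 8, 6]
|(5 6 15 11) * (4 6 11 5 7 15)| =|(4 6)(5 11 7 15)| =4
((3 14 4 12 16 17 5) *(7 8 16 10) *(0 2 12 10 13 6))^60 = ((0 2 12 13 6)(3 14 4 10 7 8 16 17 5))^60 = (3 16 10)(4 5 8)(7 14 17)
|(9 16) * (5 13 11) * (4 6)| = 6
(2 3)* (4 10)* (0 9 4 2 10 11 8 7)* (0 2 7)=(0 9 4 11 8)(2 3 10 7)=[9, 1, 3, 10, 11, 5, 6, 2, 0, 4, 7, 8]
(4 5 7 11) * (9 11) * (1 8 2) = [0, 8, 1, 3, 5, 7, 6, 9, 2, 11, 10, 4] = (1 8 2)(4 5 7 9 11)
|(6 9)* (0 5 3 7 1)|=10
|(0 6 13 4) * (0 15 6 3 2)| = 12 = |(0 3 2)(4 15 6 13)|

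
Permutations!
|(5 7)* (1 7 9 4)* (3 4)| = 6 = |(1 7 5 9 3 4)|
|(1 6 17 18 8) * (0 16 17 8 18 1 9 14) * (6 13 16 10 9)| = |(18)(0 10 9 14)(1 13 16 17)(6 8)| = 4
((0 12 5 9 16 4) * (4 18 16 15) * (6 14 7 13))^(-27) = (0 9)(4 5)(6 14 7 13)(12 15)(16 18)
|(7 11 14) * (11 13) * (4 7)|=|(4 7 13 11 14)|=5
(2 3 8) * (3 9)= (2 9 3 8)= [0, 1, 9, 8, 4, 5, 6, 7, 2, 3]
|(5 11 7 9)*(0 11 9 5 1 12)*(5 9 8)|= |(0 11 7 9 1 12)(5 8)|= 6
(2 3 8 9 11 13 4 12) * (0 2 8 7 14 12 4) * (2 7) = [7, 1, 3, 2, 4, 5, 6, 14, 9, 11, 10, 13, 8, 0, 12] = (0 7 14 12 8 9 11 13)(2 3)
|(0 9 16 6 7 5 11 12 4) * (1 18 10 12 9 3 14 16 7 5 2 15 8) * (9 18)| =66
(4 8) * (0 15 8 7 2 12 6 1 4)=(0 15 8)(1 4 7 2 12 6)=[15, 4, 12, 3, 7, 5, 1, 2, 0, 9, 10, 11, 6, 13, 14, 8]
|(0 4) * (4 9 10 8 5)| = 6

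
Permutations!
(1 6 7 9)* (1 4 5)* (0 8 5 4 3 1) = [8, 6, 2, 1, 4, 0, 7, 9, 5, 3] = (0 8 5)(1 6 7 9 3)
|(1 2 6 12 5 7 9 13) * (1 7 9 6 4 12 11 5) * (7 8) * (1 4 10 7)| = |(1 2 10 7 6 11 5 9 13 8)(4 12)| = 10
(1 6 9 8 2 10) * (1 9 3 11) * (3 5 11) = [0, 6, 10, 3, 4, 11, 5, 7, 2, 8, 9, 1] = (1 6 5 11)(2 10 9 8)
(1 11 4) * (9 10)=(1 11 4)(9 10)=[0, 11, 2, 3, 1, 5, 6, 7, 8, 10, 9, 4]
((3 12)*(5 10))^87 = (3 12)(5 10)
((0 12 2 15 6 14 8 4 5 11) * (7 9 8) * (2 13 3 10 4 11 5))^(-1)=((0 12 13 3 10 4 2 15 6 14 7 9 8 11))^(-1)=(0 11 8 9 7 14 6 15 2 4 10 3 13 12)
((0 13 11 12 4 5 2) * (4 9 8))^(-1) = ((0 13 11 12 9 8 4 5 2))^(-1) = (0 2 5 4 8 9 12 11 13)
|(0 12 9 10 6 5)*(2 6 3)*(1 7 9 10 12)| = |(0 1 7 9 12 10 3 2 6 5)| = 10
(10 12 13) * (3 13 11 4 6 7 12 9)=(3 13 10 9)(4 6 7 12 11)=[0, 1, 2, 13, 6, 5, 7, 12, 8, 3, 9, 4, 11, 10]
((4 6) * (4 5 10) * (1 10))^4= ((1 10 4 6 5))^4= (1 5 6 4 10)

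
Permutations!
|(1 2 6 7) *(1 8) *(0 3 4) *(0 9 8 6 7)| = |(0 3 4 9 8 1 2 7 6)| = 9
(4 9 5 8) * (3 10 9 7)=(3 10 9 5 8 4 7)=[0, 1, 2, 10, 7, 8, 6, 3, 4, 5, 9]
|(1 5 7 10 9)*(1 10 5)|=2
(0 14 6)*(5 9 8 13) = (0 14 6)(5 9 8 13) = [14, 1, 2, 3, 4, 9, 0, 7, 13, 8, 10, 11, 12, 5, 6]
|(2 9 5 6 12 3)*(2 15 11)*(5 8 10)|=10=|(2 9 8 10 5 6 12 3 15 11)|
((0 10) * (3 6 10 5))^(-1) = (0 10 6 3 5)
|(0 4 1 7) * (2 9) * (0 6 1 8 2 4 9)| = 15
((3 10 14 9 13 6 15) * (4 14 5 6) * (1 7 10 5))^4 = (15)(1 7 10)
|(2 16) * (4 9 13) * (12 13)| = 4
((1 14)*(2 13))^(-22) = (14)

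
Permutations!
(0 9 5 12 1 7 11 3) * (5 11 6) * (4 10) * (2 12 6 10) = [9, 7, 12, 0, 2, 6, 5, 10, 8, 11, 4, 3, 1] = (0 9 11 3)(1 7 10 4 2 12)(5 6)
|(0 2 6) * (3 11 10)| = 3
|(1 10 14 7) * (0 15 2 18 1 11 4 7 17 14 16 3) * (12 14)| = 24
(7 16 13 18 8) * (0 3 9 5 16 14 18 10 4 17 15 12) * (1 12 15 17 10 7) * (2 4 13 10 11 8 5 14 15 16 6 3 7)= (0 7 15 16 10 13 2 4 11 8 1 12)(3 9 14 18 5 6)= [7, 12, 4, 9, 11, 6, 3, 15, 1, 14, 13, 8, 0, 2, 18, 16, 10, 17, 5]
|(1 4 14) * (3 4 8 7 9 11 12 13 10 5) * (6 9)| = |(1 8 7 6 9 11 12 13 10 5 3 4 14)| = 13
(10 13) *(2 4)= (2 4)(10 13)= [0, 1, 4, 3, 2, 5, 6, 7, 8, 9, 13, 11, 12, 10]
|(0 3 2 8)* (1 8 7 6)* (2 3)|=|(0 2 7 6 1 8)|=6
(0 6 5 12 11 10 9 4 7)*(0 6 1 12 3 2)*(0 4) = (0 1 12 11 10 9)(2 4 7 6 5 3) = [1, 12, 4, 2, 7, 3, 5, 6, 8, 0, 9, 10, 11]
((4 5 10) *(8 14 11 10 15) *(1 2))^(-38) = (4 14 5 11 15 10 8)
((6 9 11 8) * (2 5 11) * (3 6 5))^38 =(2 6)(3 9)(5 8 11)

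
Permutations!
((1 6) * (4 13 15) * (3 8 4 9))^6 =((1 6)(3 8 4 13 15 9))^6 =(15)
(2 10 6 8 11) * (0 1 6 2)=(0 1 6 8 11)(2 10)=[1, 6, 10, 3, 4, 5, 8, 7, 11, 9, 2, 0]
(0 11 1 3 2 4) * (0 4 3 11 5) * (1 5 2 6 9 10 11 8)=(0 2 3 6 9 10 11 5)(1 8)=[2, 8, 3, 6, 4, 0, 9, 7, 1, 10, 11, 5]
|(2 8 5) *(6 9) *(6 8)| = 5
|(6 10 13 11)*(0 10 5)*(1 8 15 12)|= 12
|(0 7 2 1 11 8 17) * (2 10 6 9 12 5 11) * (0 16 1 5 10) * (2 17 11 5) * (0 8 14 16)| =8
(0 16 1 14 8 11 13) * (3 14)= (0 16 1 3 14 8 11 13)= [16, 3, 2, 14, 4, 5, 6, 7, 11, 9, 10, 13, 12, 0, 8, 15, 1]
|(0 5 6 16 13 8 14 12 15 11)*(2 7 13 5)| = |(0 2 7 13 8 14 12 15 11)(5 6 16)| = 9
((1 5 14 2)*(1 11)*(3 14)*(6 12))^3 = (1 14)(2 5)(3 11)(6 12)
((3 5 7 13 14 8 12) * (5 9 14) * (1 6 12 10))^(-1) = (1 10 8 14 9 3 12 6)(5 13 7)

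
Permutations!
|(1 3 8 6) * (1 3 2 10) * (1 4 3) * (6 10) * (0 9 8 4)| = 12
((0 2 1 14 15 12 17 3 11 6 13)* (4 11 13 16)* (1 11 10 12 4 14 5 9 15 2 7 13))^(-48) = (1 12 15)(2 6 14 11 16)(3 10 9)(4 5 17)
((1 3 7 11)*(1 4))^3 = (1 11 3 4 7)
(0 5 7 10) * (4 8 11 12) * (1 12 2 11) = [5, 12, 11, 3, 8, 7, 6, 10, 1, 9, 0, 2, 4] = (0 5 7 10)(1 12 4 8)(2 11)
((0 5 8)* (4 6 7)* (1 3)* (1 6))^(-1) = (0 8 5)(1 4 7 6 3)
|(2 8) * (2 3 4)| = |(2 8 3 4)| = 4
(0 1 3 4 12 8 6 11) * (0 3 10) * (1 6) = [6, 10, 2, 4, 12, 5, 11, 7, 1, 9, 0, 3, 8] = (0 6 11 3 4 12 8 1 10)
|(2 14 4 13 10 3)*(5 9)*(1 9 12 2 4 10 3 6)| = |(1 9 5 12 2 14 10 6)(3 4 13)| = 24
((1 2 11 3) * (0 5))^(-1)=((0 5)(1 2 11 3))^(-1)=(0 5)(1 3 11 2)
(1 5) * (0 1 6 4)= (0 1 5 6 4)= [1, 5, 2, 3, 0, 6, 4]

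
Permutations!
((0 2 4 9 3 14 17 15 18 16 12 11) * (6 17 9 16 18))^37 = (18)(0 2 4 16 12 11)(3 14 9)(6 17 15)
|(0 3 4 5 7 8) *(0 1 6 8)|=15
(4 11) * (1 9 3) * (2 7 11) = [0, 9, 7, 1, 2, 5, 6, 11, 8, 3, 10, 4] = (1 9 3)(2 7 11 4)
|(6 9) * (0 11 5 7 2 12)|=|(0 11 5 7 2 12)(6 9)|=6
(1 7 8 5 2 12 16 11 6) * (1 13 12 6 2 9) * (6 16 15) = (1 7 8 5 9)(2 16 11)(6 13 12 15) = [0, 7, 16, 3, 4, 9, 13, 8, 5, 1, 10, 2, 15, 12, 14, 6, 11]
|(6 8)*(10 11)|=|(6 8)(10 11)|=2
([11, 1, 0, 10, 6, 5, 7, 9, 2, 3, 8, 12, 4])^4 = [6, 1, 4, 0, 3, 5, 10, 8, 12, 2, 11, 7, 9]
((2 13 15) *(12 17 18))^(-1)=((2 13 15)(12 17 18))^(-1)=(2 15 13)(12 18 17)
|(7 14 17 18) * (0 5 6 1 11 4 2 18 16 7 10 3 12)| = 44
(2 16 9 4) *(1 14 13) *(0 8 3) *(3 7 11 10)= (0 8 7 11 10 3)(1 14 13)(2 16 9 4)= [8, 14, 16, 0, 2, 5, 6, 11, 7, 4, 3, 10, 12, 1, 13, 15, 9]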